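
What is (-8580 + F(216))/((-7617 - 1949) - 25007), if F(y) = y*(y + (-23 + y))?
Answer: -79764/34573 ≈ -2.3071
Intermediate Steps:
F(y) = y*(-23 + 2*y)
(-8580 + F(216))/((-7617 - 1949) - 25007) = (-8580 + 216*(-23 + 2*216))/((-7617 - 1949) - 25007) = (-8580 + 216*(-23 + 432))/(-9566 - 25007) = (-8580 + 216*409)/(-34573) = (-8580 + 88344)*(-1/34573) = 79764*(-1/34573) = -79764/34573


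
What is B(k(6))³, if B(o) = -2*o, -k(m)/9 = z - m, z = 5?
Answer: -5832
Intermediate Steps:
k(m) = -45 + 9*m (k(m) = -9*(5 - m) = -45 + 9*m)
B(k(6))³ = (-2*(-45 + 9*6))³ = (-2*(-45 + 54))³ = (-2*9)³ = (-18)³ = -5832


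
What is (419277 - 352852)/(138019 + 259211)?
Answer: 13285/79446 ≈ 0.16722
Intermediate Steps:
(419277 - 352852)/(138019 + 259211) = 66425/397230 = 66425*(1/397230) = 13285/79446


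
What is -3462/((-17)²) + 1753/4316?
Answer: -14435375/1247324 ≈ -11.573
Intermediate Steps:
-3462/((-17)²) + 1753/4316 = -3462/289 + 1753*(1/4316) = -3462*1/289 + 1753/4316 = -3462/289 + 1753/4316 = -14435375/1247324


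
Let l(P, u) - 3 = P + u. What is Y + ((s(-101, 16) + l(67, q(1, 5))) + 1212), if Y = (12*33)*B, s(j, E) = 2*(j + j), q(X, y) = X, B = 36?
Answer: 15135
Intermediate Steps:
s(j, E) = 4*j (s(j, E) = 2*(2*j) = 4*j)
l(P, u) = 3 + P + u (l(P, u) = 3 + (P + u) = 3 + P + u)
Y = 14256 (Y = (12*33)*36 = 396*36 = 14256)
Y + ((s(-101, 16) + l(67, q(1, 5))) + 1212) = 14256 + ((4*(-101) + (3 + 67 + 1)) + 1212) = 14256 + ((-404 + 71) + 1212) = 14256 + (-333 + 1212) = 14256 + 879 = 15135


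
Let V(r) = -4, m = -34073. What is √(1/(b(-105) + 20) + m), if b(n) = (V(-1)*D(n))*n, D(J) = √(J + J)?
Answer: √15*√((-227153 - 4770220*I*√210)/(1 + 21*I*√210))/10 ≈ 4.4504e-7 - 184.59*I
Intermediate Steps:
D(J) = √2*√J (D(J) = √(2*J) = √2*√J)
b(n) = -4*√2*n^(3/2) (b(n) = (-4*√2*√n)*n = -4*√2*n^(3/2))
√(1/(b(-105) + 20) + m) = √(1/(-4*√2*(-105)^(3/2) + 20) - 34073) = √(1/(-4*√2*(-105*I*√105) + 20) - 34073) = √(1/(420*I*√210 + 20) - 34073) = √(1/(20 + 420*I*√210) - 34073) = √(-34073 + 1/(20 + 420*I*√210))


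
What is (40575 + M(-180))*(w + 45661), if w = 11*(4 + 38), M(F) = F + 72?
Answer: 1866459441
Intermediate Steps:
M(F) = 72 + F
w = 462 (w = 11*42 = 462)
(40575 + M(-180))*(w + 45661) = (40575 + (72 - 180))*(462 + 45661) = (40575 - 108)*46123 = 40467*46123 = 1866459441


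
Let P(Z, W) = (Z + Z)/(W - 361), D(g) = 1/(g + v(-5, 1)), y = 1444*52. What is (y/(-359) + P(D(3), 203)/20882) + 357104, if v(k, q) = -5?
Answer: 422730805740647/1184468804 ≈ 3.5690e+5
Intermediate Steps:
y = 75088
D(g) = 1/(-5 + g) (D(g) = 1/(g - 5) = 1/(-5 + g))
P(Z, W) = 2*Z/(-361 + W) (P(Z, W) = (2*Z)/(-361 + W) = 2*Z/(-361 + W))
(y/(-359) + P(D(3), 203)/20882) + 357104 = (75088/(-359) + (2/((-5 + 3)*(-361 + 203)))/20882) + 357104 = (75088*(-1/359) + (2/(-2*(-158)))*(1/20882)) + 357104 = (-75088/359 + (2*(-½)*(-1/158))*(1/20882)) + 357104 = (-75088/359 + (1/158)*(1/20882)) + 357104 = (-75088/359 + 1/3299356) + 357104 = -247742042969/1184468804 + 357104 = 422730805740647/1184468804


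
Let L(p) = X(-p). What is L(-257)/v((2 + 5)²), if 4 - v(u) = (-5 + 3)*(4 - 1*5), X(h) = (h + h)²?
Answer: 132098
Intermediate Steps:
X(h) = 4*h² (X(h) = (2*h)² = 4*h²)
L(p) = 4*p² (L(p) = 4*(-p)² = 4*p²)
v(u) = 2 (v(u) = 4 - (-5 + 3)*(4 - 1*5) = 4 - (-2)*(4 - 5) = 4 - (-2)*(-1) = 4 - 1*2 = 4 - 2 = 2)
L(-257)/v((2 + 5)²) = (4*(-257)²)/2 = (4*66049)*(½) = 264196*(½) = 132098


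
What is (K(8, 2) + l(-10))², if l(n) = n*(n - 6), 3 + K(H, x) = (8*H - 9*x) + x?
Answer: 42025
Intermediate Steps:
K(H, x) = -3 - 8*x + 8*H (K(H, x) = -3 + ((8*H - 9*x) + x) = -3 + ((-9*x + 8*H) + x) = -3 + (-8*x + 8*H) = -3 - 8*x + 8*H)
l(n) = n*(-6 + n)
(K(8, 2) + l(-10))² = ((-3 - 8*2 + 8*8) - 10*(-6 - 10))² = ((-3 - 16 + 64) - 10*(-16))² = (45 + 160)² = 205² = 42025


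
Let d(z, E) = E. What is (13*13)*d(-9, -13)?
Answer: -2197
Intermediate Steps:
(13*13)*d(-9, -13) = (13*13)*(-13) = 169*(-13) = -2197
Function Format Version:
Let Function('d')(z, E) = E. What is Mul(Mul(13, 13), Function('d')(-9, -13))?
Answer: -2197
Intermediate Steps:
Mul(Mul(13, 13), Function('d')(-9, -13)) = Mul(Mul(13, 13), -13) = Mul(169, -13) = -2197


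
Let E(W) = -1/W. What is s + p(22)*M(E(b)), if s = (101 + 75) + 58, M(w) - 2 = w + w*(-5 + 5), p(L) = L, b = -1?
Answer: 300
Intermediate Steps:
M(w) = 2 + w (M(w) = 2 + (w + w*(-5 + 5)) = 2 + (w + w*0) = 2 + (w + 0) = 2 + w)
s = 234 (s = 176 + 58 = 234)
s + p(22)*M(E(b)) = 234 + 22*(2 - 1/(-1)) = 234 + 22*(2 - 1*(-1)) = 234 + 22*(2 + 1) = 234 + 22*3 = 234 + 66 = 300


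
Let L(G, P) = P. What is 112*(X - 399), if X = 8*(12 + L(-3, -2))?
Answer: -35728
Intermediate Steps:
X = 80 (X = 8*(12 - 2) = 8*10 = 80)
112*(X - 399) = 112*(80 - 399) = 112*(-319) = -35728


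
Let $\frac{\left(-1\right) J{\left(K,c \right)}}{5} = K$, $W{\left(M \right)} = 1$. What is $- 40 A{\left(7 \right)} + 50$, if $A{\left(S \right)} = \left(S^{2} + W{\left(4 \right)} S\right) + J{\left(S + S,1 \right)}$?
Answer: $610$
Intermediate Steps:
$J{\left(K,c \right)} = - 5 K$
$A{\left(S \right)} = S^{2} - 9 S$ ($A{\left(S \right)} = \left(S^{2} + 1 S\right) - 5 \left(S + S\right) = \left(S^{2} + S\right) - 5 \cdot 2 S = \left(S + S^{2}\right) - 10 S = S^{2} - 9 S$)
$- 40 A{\left(7 \right)} + 50 = - 40 \cdot 7 \left(-9 + 7\right) + 50 = - 40 \cdot 7 \left(-2\right) + 50 = \left(-40\right) \left(-14\right) + 50 = 560 + 50 = 610$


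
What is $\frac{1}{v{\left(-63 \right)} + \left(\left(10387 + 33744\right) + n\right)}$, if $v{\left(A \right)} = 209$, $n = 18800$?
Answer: $\frac{1}{63140} \approx 1.5838 \cdot 10^{-5}$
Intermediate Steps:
$\frac{1}{v{\left(-63 \right)} + \left(\left(10387 + 33744\right) + n\right)} = \frac{1}{209 + \left(\left(10387 + 33744\right) + 18800\right)} = \frac{1}{209 + \left(44131 + 18800\right)} = \frac{1}{209 + 62931} = \frac{1}{63140}$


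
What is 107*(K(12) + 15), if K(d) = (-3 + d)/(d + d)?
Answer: 13161/8 ≈ 1645.1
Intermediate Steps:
K(d) = (-3 + d)/(2*d) (K(d) = (-3 + d)/((2*d)) = (-3 + d)*(1/(2*d)) = (-3 + d)/(2*d))
107*(K(12) + 15) = 107*((1/2)*(-3 + 12)/12 + 15) = 107*((1/2)*(1/12)*9 + 15) = 107*(3/8 + 15) = 107*(123/8) = 13161/8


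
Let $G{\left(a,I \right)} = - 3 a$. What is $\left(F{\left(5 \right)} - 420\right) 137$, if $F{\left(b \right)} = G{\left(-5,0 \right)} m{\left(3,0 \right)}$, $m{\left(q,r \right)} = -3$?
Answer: $-63705$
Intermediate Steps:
$F{\left(b \right)} = -45$ ($F{\left(b \right)} = \left(-3\right) \left(-5\right) \left(-3\right) = 15 \left(-3\right) = -45$)
$\left(F{\left(5 \right)} - 420\right) 137 = \left(-45 - 420\right) 137 = \left(-465\right) 137 = -63705$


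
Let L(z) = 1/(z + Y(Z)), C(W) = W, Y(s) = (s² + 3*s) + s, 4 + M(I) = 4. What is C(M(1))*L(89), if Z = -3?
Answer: 0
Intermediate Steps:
M(I) = 0 (M(I) = -4 + 4 = 0)
Y(s) = s² + 4*s
L(z) = 1/(-3 + z) (L(z) = 1/(z - 3*(4 - 3)) = 1/(z - 3*1) = 1/(z - 3) = 1/(-3 + z))
C(M(1))*L(89) = 0/(-3 + 89) = 0/86 = 0*(1/86) = 0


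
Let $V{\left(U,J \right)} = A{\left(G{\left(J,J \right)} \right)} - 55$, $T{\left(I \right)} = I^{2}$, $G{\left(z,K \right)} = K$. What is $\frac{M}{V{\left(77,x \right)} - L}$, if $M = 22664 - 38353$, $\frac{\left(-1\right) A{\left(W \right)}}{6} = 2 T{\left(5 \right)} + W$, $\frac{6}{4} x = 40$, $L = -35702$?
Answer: $- \frac{15689}{35187} \approx -0.44587$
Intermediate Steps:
$x = \frac{80}{3}$ ($x = \frac{2}{3} \cdot 40 = \frac{80}{3} \approx 26.667$)
$A{\left(W \right)} = -300 - 6 W$ ($A{\left(W \right)} = - 6 \left(2 \cdot 5^{2} + W\right) = - 6 \left(2 \cdot 25 + W\right) = - 6 \left(50 + W\right) = -300 - 6 W$)
$M = -15689$
$V{\left(U,J \right)} = -355 - 6 J$ ($V{\left(U,J \right)} = \left(-300 - 6 J\right) - 55 = -355 - 6 J$)
$\frac{M}{V{\left(77,x \right)} - L} = - \frac{15689}{\left(-355 - 160\right) - -35702} = - \frac{15689}{\left(-355 - 160\right) + 35702} = - \frac{15689}{-515 + 35702} = - \frac{15689}{35187}$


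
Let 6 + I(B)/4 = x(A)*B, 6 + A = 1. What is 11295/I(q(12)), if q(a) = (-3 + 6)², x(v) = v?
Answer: -3765/68 ≈ -55.368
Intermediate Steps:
A = -5 (A = -6 + 1 = -5)
q(a) = 9 (q(a) = 3² = 9)
I(B) = -24 - 20*B (I(B) = -24 + 4*(-5*B) = -24 - 20*B)
11295/I(q(12)) = 11295/(-24 - 20*9) = 11295/(-24 - 180) = 11295/(-204) = 11295*(-1/204) = -3765/68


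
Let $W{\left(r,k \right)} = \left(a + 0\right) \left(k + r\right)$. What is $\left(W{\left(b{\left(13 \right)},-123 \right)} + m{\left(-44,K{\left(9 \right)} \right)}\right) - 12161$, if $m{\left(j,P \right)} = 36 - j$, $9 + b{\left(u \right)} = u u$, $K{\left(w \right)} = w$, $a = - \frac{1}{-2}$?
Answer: $- \frac{24125}{2} \approx -12063.0$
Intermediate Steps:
$a = \frac{1}{2}$ ($a = \left(-1\right) \left(- \frac{1}{2}\right) = \frac{1}{2} \approx 0.5$)
$b{\left(u \right)} = -9 + u^{2}$ ($b{\left(u \right)} = -9 + u u = -9 + u^{2}$)
$W{\left(r,k \right)} = \frac{k}{2} + \frac{r}{2}$ ($W{\left(r,k \right)} = \left(\frac{1}{2} + 0\right) \left(k + r\right) = \frac{k + r}{2} = \frac{k}{2} + \frac{r}{2}$)
$\left(W{\left(b{\left(13 \right)},-123 \right)} + m{\left(-44,K{\left(9 \right)} \right)}\right) - 12161 = \left(\left(\frac{1}{2} \left(-123\right) + \frac{-9 + 13^{2}}{2}\right) + \left(36 - -44\right)\right) - 12161 = \left(\left(- \frac{123}{2} + \frac{-9 + 169}{2}\right) + \left(36 + 44\right)\right) - 12161 = \left(\left(- \frac{123}{2} + \frac{1}{2} \cdot 160\right) + 80\right) - 12161 = \left(\left(- \frac{123}{2} + 80\right) + 80\right) - 12161 = \left(\frac{37}{2} + 80\right) - 12161 = \frac{197}{2} - 12161 = - \frac{24125}{2}$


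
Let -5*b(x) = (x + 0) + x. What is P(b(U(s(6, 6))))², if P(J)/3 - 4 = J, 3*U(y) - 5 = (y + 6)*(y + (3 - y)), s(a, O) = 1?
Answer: 64/25 ≈ 2.5600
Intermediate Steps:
U(y) = 23/3 + y (U(y) = 5/3 + ((y + 6)*(y + (3 - y)))/3 = 5/3 + ((6 + y)*3)/3 = 5/3 + (18 + 3*y)/3 = 5/3 + (6 + y) = 23/3 + y)
b(x) = -2*x/5 (b(x) = -((x + 0) + x)/5 = -(x + x)/5 = -2*x/5)
P(J) = 12 + 3*J
P(b(U(s(6, 6))))² = (12 + 3*(-2*(23/3 + 1)/5))² = (12 + 3*(-⅖*26/3))² = (12 + 3*(-52/15))² = (12 - 52/5)² = (8/5)² = 64/25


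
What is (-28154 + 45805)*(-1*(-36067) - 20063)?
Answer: 282486604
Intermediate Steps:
(-28154 + 45805)*(-1*(-36067) - 20063) = 17651*(36067 - 20063) = 17651*16004 = 282486604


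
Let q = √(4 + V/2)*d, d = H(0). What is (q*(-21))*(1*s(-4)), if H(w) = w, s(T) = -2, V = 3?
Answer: 0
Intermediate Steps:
d = 0
q = 0 (q = √(4 + 3/2)*0 = √(11/2)*0 = (√22/2)*0 = 0)
(q*(-21))*(1*s(-4)) = (0*(-21))*(1*(-2)) = 0*(-2) = 0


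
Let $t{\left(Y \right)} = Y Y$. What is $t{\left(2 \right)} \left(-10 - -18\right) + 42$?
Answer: $74$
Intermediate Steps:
$t{\left(Y \right)} = Y^{2}$
$t{\left(2 \right)} \left(-10 - -18\right) + 42 = 2^{2} \left(-10 - -18\right) + 42 = 4 \left(-10 + 18\right) + 42 = 4 \cdot 8 + 42 = 32 + 42 = 74$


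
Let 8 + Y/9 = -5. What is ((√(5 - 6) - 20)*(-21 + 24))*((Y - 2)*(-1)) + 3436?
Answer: -3704 + 357*I ≈ -3704.0 + 357.0*I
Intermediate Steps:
Y = -117 (Y = -72 + 9*(-5) = -72 - 45 = -117)
((√(5 - 6) - 20)*(-21 + 24))*((Y - 2)*(-1)) + 3436 = ((√(5 - 6) - 20)*(-21 + 24))*((-117 - 2)*(-1)) + 3436 = ((√(-1) - 20)*3)*(-119*(-1)) + 3436 = ((I - 20)*3)*119 + 3436 = ((-20 + I)*3)*119 + 3436 = (-60 + 3*I)*119 + 3436 = (-7140 + 357*I) + 3436 = -3704 + 357*I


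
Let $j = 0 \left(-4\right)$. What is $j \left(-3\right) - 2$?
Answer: $-2$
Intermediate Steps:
$j = 0$
$j \left(-3\right) - 2 = 0 \left(-3\right) - 2 = 0 - 2 = -2$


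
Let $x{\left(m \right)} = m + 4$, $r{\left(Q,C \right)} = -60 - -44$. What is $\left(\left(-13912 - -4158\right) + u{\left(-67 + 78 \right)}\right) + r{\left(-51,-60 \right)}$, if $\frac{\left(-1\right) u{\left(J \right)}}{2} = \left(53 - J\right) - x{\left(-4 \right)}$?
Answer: $-9854$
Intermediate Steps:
$r{\left(Q,C \right)} = -16$ ($r{\left(Q,C \right)} = -60 + 44 = -16$)
$x{\left(m \right)} = 4 + m$
$u{\left(J \right)} = -106 + 2 J$ ($u{\left(J \right)} = - 2 \left(\left(53 - J\right) - \left(4 - 4\right)\right) = - 2 \left(\left(53 - J\right) - 0\right) = - 2 \left(\left(53 - J\right) + 0\right) = - 2 \left(53 - J\right) = -106 + 2 J$)
$\left(\left(-13912 - -4158\right) + u{\left(-67 + 78 \right)}\right) + r{\left(-51,-60 \right)} = \left(\left(-13912 - -4158\right) - \left(106 - 2 \left(-67 + 78\right)\right)\right) - 16 = \left(\left(-13912 + 4158\right) + \left(-106 + 2 \cdot 11\right)\right) - 16 = \left(-9754 + \left(-106 + 22\right)\right) - 16 = \left(-9754 - 84\right) - 16 = -9838 - 16 = -9854$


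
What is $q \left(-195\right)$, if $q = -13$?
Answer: $2535$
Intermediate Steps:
$q \left(-195\right) = \left(-13\right) \left(-195\right) = 2535$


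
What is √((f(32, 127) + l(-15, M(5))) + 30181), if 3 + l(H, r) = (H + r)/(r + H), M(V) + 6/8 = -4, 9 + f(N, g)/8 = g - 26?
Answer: 3*√3435 ≈ 175.83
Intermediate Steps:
f(N, g) = -280 + 8*g (f(N, g) = -72 + 8*(g - 26) = -72 + 8*(-26 + g) = -72 + (-208 + 8*g) = -280 + 8*g)
M(V) = -19/4 (M(V) = -¾ - 4 = -19/4)
l(H, r) = -2 (l(H, r) = -3 + (H + r)/(r + H) = -3 + (H + r)/(H + r) = -3 + 1 = -2)
√((f(32, 127) + l(-15, M(5))) + 30181) = √(((-280 + 8*127) - 2) + 30181) = √(((-280 + 1016) - 2) + 30181) = √((736 - 2) + 30181) = √(734 + 30181) = √30915 = 3*√3435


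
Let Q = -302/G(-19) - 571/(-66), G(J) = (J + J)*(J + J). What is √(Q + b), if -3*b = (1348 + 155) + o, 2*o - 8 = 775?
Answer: I*√979768086/1254 ≈ 24.961*I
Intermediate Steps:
o = 783/2 (o = 4 + (½)*775 = 4 + 775/2 = 783/2 ≈ 391.50)
G(J) = 4*J² (G(J) = (2*J)*(2*J) = 4*J²)
Q = 100574/11913 (Q = -302/(4*(-19)²) - 571/(-66) = -302/(4*361) - 571*(-1/66) = -302/1444 + 571/66 = -302*1/1444 + 571/66 = -151/722 + 571/66 = 100574/11913 ≈ 8.4424)
b = -1263/2 (b = -((1348 + 155) + 783/2)/3 = -(1503 + 783/2)/3 = -⅓*3789/2 = -1263/2 ≈ -631.50)
√(Q + b) = √(100574/11913 - 1263/2) = √(-14844971/23826) = I*√979768086/1254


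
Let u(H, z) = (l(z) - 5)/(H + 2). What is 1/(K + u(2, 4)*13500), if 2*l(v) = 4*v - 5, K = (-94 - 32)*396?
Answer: -2/96417 ≈ -2.0743e-5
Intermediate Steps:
K = -49896 (K = -126*396 = -49896)
l(v) = -5/2 + 2*v (l(v) = (4*v - 5)/2 = (-5 + 4*v)/2 = -5/2 + 2*v)
u(H, z) = (-15/2 + 2*z)/(2 + H) (u(H, z) = ((-5/2 + 2*z) - 5)/(H + 2) = (-15/2 + 2*z)/(2 + H))
1/(K + u(2, 4)*13500) = 1/(-49896 + ((-15 + 4*4)/(2*(2 + 2)))*13500) = 1/(-49896 + ((½)*(-15 + 16)/4)*13500) = 1/(-49896 + ((½)*(¼)*1)*13500) = 1/(-49896 + (⅛)*13500) = 1/(-49896 + 3375/2) = 1/(-96417/2) = -2/96417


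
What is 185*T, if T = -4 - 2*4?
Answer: -2220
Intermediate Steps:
T = -12 (T = -4 - 8 = -12)
185*T = 185*(-12) = -2220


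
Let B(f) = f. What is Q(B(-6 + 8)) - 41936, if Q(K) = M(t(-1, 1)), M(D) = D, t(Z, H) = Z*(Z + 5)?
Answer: -41940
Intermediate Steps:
t(Z, H) = Z*(5 + Z)
Q(K) = -4 (Q(K) = -(5 - 1) = -1*4 = -4)
Q(B(-6 + 8)) - 41936 = -4 - 41936 = -41940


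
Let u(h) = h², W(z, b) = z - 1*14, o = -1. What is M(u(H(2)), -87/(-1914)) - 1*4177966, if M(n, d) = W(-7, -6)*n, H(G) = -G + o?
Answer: -4178155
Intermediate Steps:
H(G) = -1 - G (H(G) = -G - 1 = -1 - G)
W(z, b) = -14 + z (W(z, b) = z - 14 = -14 + z)
M(n, d) = -21*n (M(n, d) = (-14 - 7)*n = -21*n)
M(u(H(2)), -87/(-1914)) - 1*4177966 = -21*(-1 - 1*2)² - 1*4177966 = -21*(-1 - 2)² - 4177966 = -21*(-3)² - 4177966 = -21*9 - 4177966 = -189 - 4177966 = -4178155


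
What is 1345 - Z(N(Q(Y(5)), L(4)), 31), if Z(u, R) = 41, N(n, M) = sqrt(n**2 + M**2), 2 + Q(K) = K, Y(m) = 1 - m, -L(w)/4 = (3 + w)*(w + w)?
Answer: 1304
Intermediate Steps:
L(w) = -8*w*(3 + w) (L(w) = -4*(3 + w)*(w + w) = -4*(3 + w)*2*w = -8*w*(3 + w))
Q(K) = -2 + K
N(n, M) = sqrt(M**2 + n**2)
1345 - Z(N(Q(Y(5)), L(4)), 31) = 1345 - 1*41 = 1345 - 41 = 1304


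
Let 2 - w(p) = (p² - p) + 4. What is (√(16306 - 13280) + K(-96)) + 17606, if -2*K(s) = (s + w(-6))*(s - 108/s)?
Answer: 43859/4 + √3026 ≈ 11020.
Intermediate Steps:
w(p) = -2 + p - p² (w(p) = 2 - ((p² - p) + 4) = 2 - (4 + p² - p) = 2 + (-4 + p - p²) = -2 + p - p²)
K(s) = -(-44 + s)*(s - 108/s)/2 (K(s) = -(s + (-2 - 6 - 1*(-6)²))*(s - 108/s)/2 = -(s + (-2 - 6 - 1*36))*(s - 108/s)/2 = -(s + (-2 - 6 - 36))*(s - 108/s)/2 = -(s - 44)*(s - 108/s)/2 = -(-44 + s)*(s - 108/s)/2)
(√(16306 - 13280) + K(-96)) + 17606 = (√(16306 - 13280) + (54 - 2376/(-96) + 22*(-96) - ½*(-96)²)) + 17606 = (√3026 + (54 - 2376*(-1/96) - 2112 - ½*9216)) + 17606 = (√3026 + (54 + 99/4 - 2112 - 4608)) + 17606 = (√3026 - 26565/4) + 17606 = (-26565/4 + √3026) + 17606 = 43859/4 + √3026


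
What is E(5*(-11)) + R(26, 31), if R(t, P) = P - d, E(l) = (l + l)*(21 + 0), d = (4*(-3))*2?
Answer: -2255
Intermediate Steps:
d = -24 (d = -12*2 = -24)
E(l) = 42*l (E(l) = (2*l)*21 = 42*l)
R(t, P) = 24 + P (R(t, P) = P - 1*(-24) = P + 24 = 24 + P)
E(5*(-11)) + R(26, 31) = 42*(5*(-11)) + (24 + 31) = 42*(-55) + 55 = -2310 + 55 = -2255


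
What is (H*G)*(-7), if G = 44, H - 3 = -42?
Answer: 12012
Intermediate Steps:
H = -39 (H = 3 - 42 = -39)
(H*G)*(-7) = -39*44*(-7) = -1716*(-7) = 12012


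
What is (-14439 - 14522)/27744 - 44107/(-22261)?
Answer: 579003787/617609184 ≈ 0.93749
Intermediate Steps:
(-14439 - 14522)/27744 - 44107/(-22261) = -28961*1/27744 - 44107*(-1/22261) = -28961/27744 + 44107/22261 = 579003787/617609184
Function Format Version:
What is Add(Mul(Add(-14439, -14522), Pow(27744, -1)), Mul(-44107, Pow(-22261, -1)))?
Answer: Rational(579003787, 617609184) ≈ 0.93749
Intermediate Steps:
Add(Mul(Add(-14439, -14522), Pow(27744, -1)), Mul(-44107, Pow(-22261, -1))) = Add(Mul(-28961, Rational(1, 27744)), Mul(-44107, Rational(-1, 22261))) = Add(Rational(-28961, 27744), Rational(44107, 22261)) = Rational(579003787, 617609184)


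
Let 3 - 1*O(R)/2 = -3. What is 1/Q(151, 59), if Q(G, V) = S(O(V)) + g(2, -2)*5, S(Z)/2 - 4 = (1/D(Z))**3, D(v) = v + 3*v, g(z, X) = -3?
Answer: -55296/387071 ≈ -0.14286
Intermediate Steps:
O(R) = 12 (O(R) = 6 - 2*(-3) = 6 + 6 = 12)
D(v) = 4*v
S(Z) = 8 + 1/(32*Z**3) (S(Z) = 8 + 2*(1/(4*Z))**3 = 8 + 2*(1/(64*Z**3)) = 8 + 1/(32*Z**3))
Q(G, V) = -387071/55296 (Q(G, V) = (8 + (1/32)/12**3) - 3*5 = (8 + (1/32)*(1/1728)) - 15 = (8 + 1/55296) - 15 = 442369/55296 - 15 = -387071/55296)
1/Q(151, 59) = 1/(-387071/55296) = -55296/387071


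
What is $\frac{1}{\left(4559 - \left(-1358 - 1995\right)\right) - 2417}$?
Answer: $\frac{1}{5495} \approx 0.00018198$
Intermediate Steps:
$\frac{1}{\left(4559 - \left(-1358 - 1995\right)\right) - 2417} = \frac{1}{\left(4559 - -3353\right) - 2417} = \frac{1}{\left(4559 + 3353\right) - 2417} = \frac{1}{7912 - 2417} = \frac{1}{5495}$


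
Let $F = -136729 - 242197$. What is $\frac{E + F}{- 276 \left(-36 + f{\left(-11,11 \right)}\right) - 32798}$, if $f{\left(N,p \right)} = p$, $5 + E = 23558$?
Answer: $\frac{15451}{1126} \approx 13.722$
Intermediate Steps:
$E = 23553$ ($E = -5 + 23558 = 23553$)
$F = -378926$ ($F = -136729 - 242197 = -378926$)
$\frac{E + F}{- 276 \left(-36 + f{\left(-11,11 \right)}\right) - 32798} = \frac{23553 - 378926}{- 276 \left(-36 + 11\right) - 32798} = - \frac{355373}{\left(-276\right) \left(-25\right) - 32798} = - \frac{355373}{6900 - 32798} = - \frac{355373}{-25898} = \left(-355373\right) \left(- \frac{1}{25898}\right) = \frac{15451}{1126}$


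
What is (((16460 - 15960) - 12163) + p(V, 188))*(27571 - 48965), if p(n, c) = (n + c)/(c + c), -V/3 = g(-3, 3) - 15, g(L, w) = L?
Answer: 23453418531/94 ≈ 2.4950e+8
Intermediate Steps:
V = 54 (V = -3*(-3 - 15) = -3*(-18) = 54)
p(n, c) = (c + n)/(2*c) (p(n, c) = (c + n)/((2*c)) = (c + n)*(1/(2*c)) = (c + n)/(2*c))
(((16460 - 15960) - 12163) + p(V, 188))*(27571 - 48965) = (((16460 - 15960) - 12163) + (½)*(188 + 54)/188)*(27571 - 48965) = ((500 - 12163) + (½)*(1/188)*242)*(-21394) = (-11663 + 121/188)*(-21394) = -2192523/188*(-21394) = 23453418531/94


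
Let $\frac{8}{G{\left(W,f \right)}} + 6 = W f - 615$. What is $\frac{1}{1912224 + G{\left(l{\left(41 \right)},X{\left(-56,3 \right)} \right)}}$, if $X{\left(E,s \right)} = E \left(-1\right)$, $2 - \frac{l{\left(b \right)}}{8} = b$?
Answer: $\frac{18093}{34597868824} \approx 5.2295 \cdot 10^{-7}$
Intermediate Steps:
$l{\left(b \right)} = 16 - 8 b$
$X{\left(E,s \right)} = - E$
$G{\left(W,f \right)} = \frac{8}{-621 + W f}$ ($G{\left(W,f \right)} = \frac{8}{-6 + \left(W f - 615\right)} = \frac{8}{-6 + \left(-615 + W f\right)} = \frac{8}{-621 + W f}$)
$\frac{1}{1912224 + G{\left(l{\left(41 \right)},X{\left(-56,3 \right)} \right)}} = \frac{1}{1912224 + \frac{8}{-621 + \left(16 - 328\right) \left(\left(-1\right) \left(-56\right)\right)}} = \frac{1}{1912224 + \frac{8}{-621 + \left(16 - 328\right) 56}} = \frac{1}{1912224 + \frac{8}{-621 - 17472}} = \frac{1}{1912224 + \frac{8}{-18093}} = \frac{1}{1912224 + 8 \left(- \frac{1}{18093}\right)} = \frac{1}{1912224 - \frac{8}{18093}} = \frac{1}{\frac{34597868824}{18093}} = \frac{18093}{34597868824}$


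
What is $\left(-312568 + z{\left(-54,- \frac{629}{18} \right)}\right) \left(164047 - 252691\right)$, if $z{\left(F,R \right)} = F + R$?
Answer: $\frac{83145486550}{3} \approx 2.7715 \cdot 10^{10}$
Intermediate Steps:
$\left(-312568 + z{\left(-54,- \frac{629}{18} \right)}\right) \left(164047 - 252691\right) = \left(-312568 - \left(54 + \frac{629}{18}\right)\right) \left(164047 - 252691\right) = \left(-312568 - \frac{1601}{18}\right) \left(-88644\right) = \left(- \frac{5627825}{18}\right) \left(-88644\right) = \frac{83145486550}{3}$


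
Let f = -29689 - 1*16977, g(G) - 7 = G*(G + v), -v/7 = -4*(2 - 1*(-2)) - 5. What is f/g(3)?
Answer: -46666/457 ≈ -102.11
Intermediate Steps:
v = 147 (v = -7*(-4*(2 - 1*(-2)) - 5) = -7*(-4*(2 + 2) - 5) = -7*(-4*4 - 5) = -7*(-16 - 5) = -7*(-21) = 147)
g(G) = 7 + G*(147 + G) (g(G) = 7 + G*(G + 147) = 7 + G*(147 + G))
f = -46666 (f = -29689 - 16977 = -46666)
f/g(3) = -46666/(7 + 3² + 147*3) = -46666/(7 + 9 + 441) = -46666/457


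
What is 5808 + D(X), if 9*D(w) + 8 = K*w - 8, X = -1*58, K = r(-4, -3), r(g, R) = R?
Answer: 52430/9 ≈ 5825.6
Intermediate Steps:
K = -3
X = -58
D(w) = -16/9 - w/3 (D(w) = -8/9 + (-3*w - 8)/9 = -8/9 + (-8 - 3*w)/9 = -8/9 + (-8/9 - w/3) = -16/9 - w/3)
5808 + D(X) = 5808 + (-16/9 - 1/3*(-58)) = 5808 + (-16/9 + 58/3) = 5808 + 158/9 = 52430/9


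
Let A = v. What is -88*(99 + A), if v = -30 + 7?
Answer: -6688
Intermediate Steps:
v = -23
A = -23
-88*(99 + A) = -88*(99 - 23) = -88*76 = -6688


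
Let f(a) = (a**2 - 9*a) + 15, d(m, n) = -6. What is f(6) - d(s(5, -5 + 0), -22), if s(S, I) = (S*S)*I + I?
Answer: 3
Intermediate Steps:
s(S, I) = I + I*S**2 (s(S, I) = S**2*I + I = I*S**2 + I = I + I*S**2)
f(a) = 15 + a**2 - 9*a
f(6) - d(s(5, -5 + 0), -22) = (15 + 6**2 - 9*6) - 1*(-6) = (15 + 36 - 54) + 6 = -3 + 6 = 3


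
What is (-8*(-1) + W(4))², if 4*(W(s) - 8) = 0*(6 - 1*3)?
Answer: 256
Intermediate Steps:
W(s) = 8 (W(s) = 8 + (0*(6 - 1*3))/4 = 8 + (0*(6 - 3))/4 = 8 + (0*3)/4 = 8 + (¼)*0 = 8 + 0 = 8)
(-8*(-1) + W(4))² = (-8*(-1) + 8)² = (8 + 8)² = 16² = 256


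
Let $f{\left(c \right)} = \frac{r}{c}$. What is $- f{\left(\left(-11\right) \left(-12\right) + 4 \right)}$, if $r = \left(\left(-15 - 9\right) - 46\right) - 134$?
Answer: $\frac{3}{2} \approx 1.5$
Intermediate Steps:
$r = -204$ ($r = \left(-24 - 46\right) - 134 = -70 - 134 = -204$)
$f{\left(c \right)} = - \frac{204}{c}$
$- f{\left(\left(-11\right) \left(-12\right) + 4 \right)} = - \frac{-204}{\left(-11\right) \left(-12\right) + 4} = - \frac{-204}{132 + 4} = - \frac{-204}{136} = \left(-1\right) \left(- \frac{3}{2}\right) = \frac{3}{2}$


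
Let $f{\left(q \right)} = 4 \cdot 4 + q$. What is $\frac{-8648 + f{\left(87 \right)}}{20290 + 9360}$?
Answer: $- \frac{1709}{5930} \approx -0.2882$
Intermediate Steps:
$f{\left(q \right)} = 16 + q$
$\frac{-8648 + f{\left(87 \right)}}{20290 + 9360} = \frac{-8648 + \left(16 + 87\right)}{20290 + 9360} = \frac{-8648 + 103}{29650} = \left(-8545\right) \frac{1}{29650} = - \frac{1709}{5930}$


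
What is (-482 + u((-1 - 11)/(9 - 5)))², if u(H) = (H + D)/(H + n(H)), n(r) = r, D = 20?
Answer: 8462281/36 ≈ 2.3506e+5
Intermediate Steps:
u(H) = (20 + H)/(2*H) (u(H) = (H + 20)/(H + H) = (20 + H)/((2*H)) = (20 + H)*(1/(2*H)) = (20 + H)/(2*H))
(-482 + u((-1 - 11)/(9 - 5)))² = (-482 + (20 + (-1 - 11)/(9 - 5))/(2*(((-1 - 11)/(9 - 5)))))² = (-482 + (20 - 12/4)/(2*((-12/4))))² = (-482 + (20 - 12*¼)/(2*((-12*¼))))² = (-482 + (½)*(20 - 3)/(-3))² = (-482 + (½)*(-⅓)*17)² = (-482 - 17/6)² = (-2909/6)² = 8462281/36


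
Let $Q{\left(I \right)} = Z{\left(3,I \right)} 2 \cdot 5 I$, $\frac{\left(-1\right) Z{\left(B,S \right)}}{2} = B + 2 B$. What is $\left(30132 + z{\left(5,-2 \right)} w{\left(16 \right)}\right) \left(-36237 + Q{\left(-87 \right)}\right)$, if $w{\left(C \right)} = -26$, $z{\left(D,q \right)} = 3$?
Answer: $-618421158$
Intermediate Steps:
$Z{\left(B,S \right)} = - 6 B$ ($Z{\left(B,S \right)} = - 2 \left(B + 2 B\right) = - 2 \cdot 3 B = - 6 B$)
$Q{\left(I \right)} = - 180 I$ ($Q{\left(I \right)} = \left(-6\right) 3 \cdot 2 \cdot 5 I = - 18 \cdot 10 I = - 180 I$)
$\left(30132 + z{\left(5,-2 \right)} w{\left(16 \right)}\right) \left(-36237 + Q{\left(-87 \right)}\right) = \left(30132 + 3 \left(-26\right)\right) \left(-36237 - -15660\right) = \left(30132 - 78\right) \left(-36237 + 15660\right) = 30054 \left(-20577\right) = -618421158$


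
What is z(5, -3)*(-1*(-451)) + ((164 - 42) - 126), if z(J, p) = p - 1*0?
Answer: -1357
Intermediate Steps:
z(J, p) = p (z(J, p) = p + 0 = p)
z(5, -3)*(-1*(-451)) + ((164 - 42) - 126) = -(-3)*(-451) + ((164 - 42) - 126) = -3*451 + (122 - 126) = -1353 - 4 = -1357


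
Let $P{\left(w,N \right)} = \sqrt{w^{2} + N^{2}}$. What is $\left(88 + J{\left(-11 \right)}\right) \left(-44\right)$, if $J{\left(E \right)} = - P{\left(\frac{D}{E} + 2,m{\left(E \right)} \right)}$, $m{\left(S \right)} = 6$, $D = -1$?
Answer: $-3872 + 4 \sqrt{4885} \approx -3592.4$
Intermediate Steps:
$P{\left(w,N \right)} = \sqrt{N^{2} + w^{2}}$
$J{\left(E \right)} = - \sqrt{36 + \left(2 - \frac{1}{E}\right)^{2}}$ ($J{\left(E \right)} = - \sqrt{6^{2} + \left(- \frac{1}{E} + 2\right)^{2}} = - \sqrt{36 + \left(2 - \frac{1}{E}\right)^{2}}$)
$\left(88 + J{\left(-11 \right)}\right) \left(-44\right) = \left(88 - \sqrt{40 + \frac{1}{121} - \frac{4}{-11}}\right) \left(-44\right) = \left(88 - \sqrt{40 + \frac{1}{121} - - \frac{4}{11}}\right) \left(-44\right) = \left(88 - \sqrt{40 + \frac{1}{121} + \frac{4}{11}}\right) \left(-44\right) = \left(88 - \sqrt{\frac{4885}{121}}\right) \left(-44\right) = \left(88 - \frac{\sqrt{4885}}{11}\right) \left(-44\right) = -3872 + 4 \sqrt{4885}$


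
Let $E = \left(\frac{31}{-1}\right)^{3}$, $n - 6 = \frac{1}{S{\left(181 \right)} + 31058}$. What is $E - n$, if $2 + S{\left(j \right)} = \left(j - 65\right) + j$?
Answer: $- \frac{934225342}{31353} \approx -29797.0$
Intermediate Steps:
$S{\left(j \right)} = -67 + 2 j$ ($S{\left(j \right)} = -2 + \left(\left(j - 65\right) + j\right) = -2 + \left(\left(-65 + j\right) + j\right) = -2 + \left(-65 + 2 j\right) = -67 + 2 j$)
$n = \frac{188119}{31353}$ ($n = 6 + \frac{1}{\left(-67 + 2 \cdot 181\right) + 31058} = 6 + \frac{1}{\left(-67 + 362\right) + 31058} = 6 + \frac{1}{295 + 31058} = 6 + \frac{1}{31353} = \frac{188119}{31353} \approx 6.0$)
$E = -29791$ ($E = \left(31 \left(-1\right)\right)^{3} = \left(-31\right)^{3} = -29791$)
$E - n = -29791 - \frac{188119}{31353} = - \frac{934225342}{31353}$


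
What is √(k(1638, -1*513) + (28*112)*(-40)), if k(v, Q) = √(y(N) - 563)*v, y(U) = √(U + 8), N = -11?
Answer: √(-125440 + 1638*√(-563 + I*√3)) ≈ 54.248 + 358.22*I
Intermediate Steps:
y(U) = √(8 + U)
k(v, Q) = v*√(-563 + I*√3) (k(v, Q) = √(√(8 - 11) - 563)*v = √(√(-3) - 563)*v = √(I*√3 - 563)*v = √(-563 + I*√3)*v = v*√(-563 + I*√3))
√(k(1638, -1*513) + (28*112)*(-40)) = √(1638*√(-563 + I*√3) + (28*112)*(-40)) = √(1638*√(-563 + I*√3) + 3136*(-40)) = √(1638*√(-563 + I*√3) - 125440) = √(-125440 + 1638*√(-563 + I*√3))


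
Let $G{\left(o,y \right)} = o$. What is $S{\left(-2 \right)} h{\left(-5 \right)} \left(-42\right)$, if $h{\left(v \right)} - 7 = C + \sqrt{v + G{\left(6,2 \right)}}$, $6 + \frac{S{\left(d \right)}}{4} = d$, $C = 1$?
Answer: $12096$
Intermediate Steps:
$S{\left(d \right)} = -24 + 4 d$
$h{\left(v \right)} = 8 + \sqrt{6 + v}$ ($h{\left(v \right)} = 7 + \left(1 + \sqrt{v + 6}\right) = 7 + \left(1 + \sqrt{6 + v}\right) = 8 + \sqrt{6 + v}$)
$S{\left(-2 \right)} h{\left(-5 \right)} \left(-42\right) = \left(-24 + 4 \left(-2\right)\right) \left(8 + \sqrt{6 - 5}\right) \left(-42\right) = \left(-24 - 8\right) \left(8 + \sqrt{1}\right) \left(-42\right) = - 32 \left(8 + 1\right) \left(-42\right) = \left(-32\right) 9 \left(-42\right) = \left(-288\right) \left(-42\right) = 12096$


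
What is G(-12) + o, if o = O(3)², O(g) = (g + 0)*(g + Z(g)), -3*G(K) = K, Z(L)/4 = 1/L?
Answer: 173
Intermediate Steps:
Z(L) = 4/L
G(K) = -K/3
O(g) = g*(g + 4/g) (O(g) = (g + 0)*(g + 4/g) = g*(g + 4/g))
o = 169 (o = (4 + 3²)² = (4 + 9)² = 13² = 169)
G(-12) + o = -⅓*(-12) + 169 = 4 + 169 = 173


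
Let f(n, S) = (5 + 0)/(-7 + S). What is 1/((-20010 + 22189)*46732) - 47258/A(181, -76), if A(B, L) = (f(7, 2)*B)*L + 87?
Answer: -4812236191381/1409619234604 ≈ -3.4139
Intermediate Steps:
f(n, S) = 5/(-7 + S)
A(B, L) = 87 - B*L (A(B, L) = ((5/(-7 + 2))*B)*L + 87 = ((5/(-5))*B)*L + 87 = ((5*(-⅕))*B)*L + 87 = (-B)*L + 87 = -B*L + 87 = 87 - B*L)
1/((-20010 + 22189)*46732) - 47258/A(181, -76) = 1/((-20010 + 22189)*46732) - 47258/(87 - 1*181*(-76)) = (1/46732)/2179 - 47258/(87 + 13756) = (1/2179)*(1/46732) - 47258/13843 = 1/101829028 - 47258*1/13843 = 1/101829028 - 47258/13843 = -4812236191381/1409619234604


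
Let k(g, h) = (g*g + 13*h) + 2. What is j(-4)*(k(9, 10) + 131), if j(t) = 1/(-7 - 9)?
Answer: -43/2 ≈ -21.500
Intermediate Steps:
k(g, h) = 2 + g**2 + 13*h (k(g, h) = (g**2 + 13*h) + 2 = 2 + g**2 + 13*h)
j(t) = -1/16 (j(t) = 1/(-16) = -1/16)
j(-4)*(k(9, 10) + 131) = -((2 + 9**2 + 13*10) + 131)/16 = -((2 + 81 + 130) + 131)/16 = -(213 + 131)/16 = -1/16*344 = -43/2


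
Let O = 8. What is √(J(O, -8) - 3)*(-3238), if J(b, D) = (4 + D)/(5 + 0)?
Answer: -3238*I*√95/5 ≈ -6312.0*I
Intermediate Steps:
J(b, D) = ⅘ + D/5 (J(b, D) = (4 + D)/5 = (4 + D)*(⅕) = ⅘ + D/5)
√(J(O, -8) - 3)*(-3238) = √((⅘ + (⅕)*(-8)) - 3)*(-3238) = √((⅘ - 8/5) - 3)*(-3238) = √(-⅘ - 3)*(-3238) = √(-19/5)*(-3238) = (I*√95/5)*(-3238) = -3238*I*√95/5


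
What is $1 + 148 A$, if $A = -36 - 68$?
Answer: $-15391$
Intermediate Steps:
$A = -104$ ($A = -36 - 68 = -104$)
$1 + 148 A = 1 + 148 \left(-104\right) = 1 - 15392 = -15391$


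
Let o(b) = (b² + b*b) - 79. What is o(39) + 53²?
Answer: 5772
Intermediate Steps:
o(b) = -79 + 2*b² (o(b) = (b² + b²) - 79 = 2*b² - 79 = -79 + 2*b²)
o(39) + 53² = (-79 + 2*39²) + 53² = (-79 + 2*1521) + 2809 = (-79 + 3042) + 2809 = 2963 + 2809 = 5772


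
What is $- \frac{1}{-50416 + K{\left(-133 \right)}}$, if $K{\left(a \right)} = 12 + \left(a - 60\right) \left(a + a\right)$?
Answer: $- \frac{1}{934} \approx -0.0010707$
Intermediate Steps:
$K{\left(a \right)} = 12 + 2 a \left(-60 + a\right)$ ($K{\left(a \right)} = 12 + \left(-60 + a\right) 2 a = 12 + 2 a \left(-60 + a\right)$)
$- \frac{1}{-50416 + K{\left(-133 \right)}} = - \frac{1}{-50416 + \left(12 - -15960 + 2 \left(-133\right)^{2}\right)} = - \frac{1}{-50416 + \left(12 + 15960 + 2 \cdot 17689\right)} = - \frac{1}{-50416 + \left(12 + 15960 + 35378\right)} = - \frac{1}{-50416 + 51350} = - \frac{1}{934}$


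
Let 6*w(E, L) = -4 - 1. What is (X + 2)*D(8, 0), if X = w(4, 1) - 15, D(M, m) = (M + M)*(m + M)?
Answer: -5312/3 ≈ -1770.7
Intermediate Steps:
w(E, L) = -⅚ (w(E, L) = (-4 - 1)/6 = (⅙)*(-5) = -⅚)
D(M, m) = 2*M*(M + m) (D(M, m) = (2*M)*(M + m) = 2*M*(M + m))
X = -95/6 (X = -⅚ - 15 = -95/6 ≈ -15.833)
(X + 2)*D(8, 0) = (-95/6 + 2)*(2*8*(8 + 0)) = -83*8*8/3 = -83/6*128 = -5312/3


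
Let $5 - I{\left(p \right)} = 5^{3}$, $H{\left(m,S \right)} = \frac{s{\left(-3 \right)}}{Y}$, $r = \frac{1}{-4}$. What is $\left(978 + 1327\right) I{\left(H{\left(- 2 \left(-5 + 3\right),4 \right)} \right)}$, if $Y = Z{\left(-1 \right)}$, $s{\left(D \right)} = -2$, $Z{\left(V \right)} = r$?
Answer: $-276600$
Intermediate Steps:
$r = - \frac{1}{4} \approx -0.25$
$Z{\left(V \right)} = - \frac{1}{4}$
$Y = - \frac{1}{4} \approx -0.25$
$H{\left(m,S \right)} = 8$ ($H{\left(m,S \right)} = - \frac{2}{- \frac{1}{4}} = \left(-2\right) \left(-4\right) = 8$)
$I{\left(p \right)} = -120$ ($I{\left(p \right)} = 5 - 5^{3} = 5 - 125 = -120$)
$\left(978 + 1327\right) I{\left(H{\left(- 2 \left(-5 + 3\right),4 \right)} \right)} = \left(978 + 1327\right) \left(-120\right) = 2305 \left(-120\right) = -276600$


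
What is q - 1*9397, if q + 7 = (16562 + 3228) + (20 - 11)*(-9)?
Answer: 10305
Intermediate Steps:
q = 19702 (q = -7 + ((16562 + 3228) + (20 - 11)*(-9)) = -7 + (19790 + 9*(-9)) = -7 + (19790 - 81) = -7 + 19709 = 19702)
q - 1*9397 = 19702 - 1*9397 = 19702 - 9397 = 10305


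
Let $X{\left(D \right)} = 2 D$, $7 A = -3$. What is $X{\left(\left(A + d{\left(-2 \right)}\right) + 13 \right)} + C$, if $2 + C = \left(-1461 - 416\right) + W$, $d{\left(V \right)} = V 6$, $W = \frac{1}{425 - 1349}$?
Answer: $- \frac{1735141}{924} \approx -1877.9$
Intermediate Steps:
$A = - \frac{3}{7}$ ($A = \frac{1}{7} \left(-3\right) = - \frac{3}{7} \approx -0.42857$)
$W = - \frac{1}{924}$ ($W = \frac{1}{-924} = - \frac{1}{924} \approx -0.0010823$)
$d{\left(V \right)} = 6 V$
$C = - \frac{1736197}{924}$ ($C = -2 - \frac{1734349}{924} = - \frac{1736197}{924} \approx -1879.0$)
$X{\left(\left(A + d{\left(-2 \right)}\right) + 13 \right)} + C = 2 \left(\left(- \frac{3}{7} + 6 \left(-2\right)\right) + 13\right) - \frac{1736197}{924} = 2 \left(\left(- \frac{3}{7} - 12\right) + 13\right) - \frac{1736197}{924} = 2 \left(- \frac{87}{7} + 13\right) - \frac{1736197}{924} = 2 \cdot \frac{4}{7} - \frac{1736197}{924} = \frac{8}{7} - \frac{1736197}{924} = - \frac{1735141}{924}$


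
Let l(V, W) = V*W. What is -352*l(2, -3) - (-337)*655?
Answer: 222847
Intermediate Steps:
-352*l(2, -3) - (-337)*655 = -704*(-3) - (-337)*655 = -352*(-6) - 1*(-220735) = 2112 + 220735 = 222847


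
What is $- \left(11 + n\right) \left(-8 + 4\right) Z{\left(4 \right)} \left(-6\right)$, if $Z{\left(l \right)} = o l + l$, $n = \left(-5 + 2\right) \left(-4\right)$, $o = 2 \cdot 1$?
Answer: $-6624$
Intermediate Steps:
$o = 2$
$n = 12$ ($n = \left(-3\right) \left(-4\right) = 12$)
$Z{\left(l \right)} = 3 l$ ($Z{\left(l \right)} = 2 l + l = 3 l$)
$- \left(11 + n\right) \left(-8 + 4\right) Z{\left(4 \right)} \left(-6\right) = - \left(11 + 12\right) \left(-8 + 4\right) 3 \cdot 4 \left(-6\right) = - 23 \left(-4\right) 12 \left(-6\right) = - \left(-92\right) 12 \left(-6\right) = - \left(-1104\right) \left(-6\right) = \left(-1\right) 6624 = -6624$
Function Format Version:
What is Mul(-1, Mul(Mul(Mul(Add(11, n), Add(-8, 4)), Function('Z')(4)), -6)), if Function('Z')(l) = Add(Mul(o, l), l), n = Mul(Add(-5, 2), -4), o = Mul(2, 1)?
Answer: -6624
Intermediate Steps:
o = 2
n = 12 (n = Mul(-3, -4) = 12)
Function('Z')(l) = Mul(3, l) (Function('Z')(l) = Add(Mul(2, l), l) = Mul(3, l))
Mul(-1, Mul(Mul(Mul(Add(11, n), Add(-8, 4)), Function('Z')(4)), -6)) = Mul(-1, Mul(Mul(Mul(Add(11, 12), Add(-8, 4)), Mul(3, 4)), -6)) = Mul(-1, Mul(Mul(Mul(23, -4), 12), -6)) = Mul(-1, Mul(Mul(-92, 12), -6)) = Mul(-1, Mul(-1104, -6)) = Mul(-1, 6624) = -6624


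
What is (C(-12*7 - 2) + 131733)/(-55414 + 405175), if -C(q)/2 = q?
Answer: 155/411 ≈ 0.37713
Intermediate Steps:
C(q) = -2*q
(C(-12*7 - 2) + 131733)/(-55414 + 405175) = (-2*(-12*7 - 2) + 131733)/(-55414 + 405175) = (-2*(-84 - 2) + 131733)/349761 = (-2*(-86) + 131733)*(1/349761) = (172 + 131733)*(1/349761) = 131905*(1/349761) = 155/411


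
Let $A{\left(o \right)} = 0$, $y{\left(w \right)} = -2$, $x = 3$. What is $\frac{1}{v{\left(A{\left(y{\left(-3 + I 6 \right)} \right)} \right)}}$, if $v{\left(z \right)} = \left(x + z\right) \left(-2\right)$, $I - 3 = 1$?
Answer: $- \frac{1}{6} \approx -0.16667$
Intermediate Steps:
$I = 4$ ($I = 3 + 1 = 4$)
$v{\left(z \right)} = -6 - 2 z$ ($v{\left(z \right)} = \left(3 + z\right) \left(-2\right) = -6 - 2 z$)
$\frac{1}{v{\left(A{\left(y{\left(-3 + I 6 \right)} \right)} \right)}} = \frac{1}{-6 - 0} = \frac{1}{-6 + 0} = \frac{1}{-6} = - \frac{1}{6}$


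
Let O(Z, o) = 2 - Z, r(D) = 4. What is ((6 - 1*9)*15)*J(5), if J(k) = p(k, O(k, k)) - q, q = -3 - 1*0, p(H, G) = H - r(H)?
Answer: -180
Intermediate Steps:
p(H, G) = -4 + H (p(H, G) = H - 1*4 = H - 4 = -4 + H)
q = -3 (q = -3 + 0 = -3)
J(k) = -1 + k (J(k) = (-4 + k) - 1*(-3) = (-4 + k) + 3 = -1 + k)
((6 - 1*9)*15)*J(5) = ((6 - 1*9)*15)*(-1 + 5) = ((6 - 9)*15)*4 = -3*15*4 = -45*4 = -180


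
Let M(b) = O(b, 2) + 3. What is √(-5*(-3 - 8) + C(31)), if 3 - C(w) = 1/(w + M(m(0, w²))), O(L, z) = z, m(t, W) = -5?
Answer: √2087/6 ≈ 7.6140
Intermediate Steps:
M(b) = 5 (M(b) = 2 + 3 = 5)
C(w) = 3 - 1/(5 + w) (C(w) = 3 - 1/(w + 5) = 3 - 1/(5 + w))
√(-5*(-3 - 8) + C(31)) = √(-5*(-3 - 8) + (14 + 3*31)/(5 + 31)) = √(-5*(-11) + (14 + 93)/36) = √(55 + (1/36)*107) = √(55 + 107/36) = √(2087/36) = √2087/6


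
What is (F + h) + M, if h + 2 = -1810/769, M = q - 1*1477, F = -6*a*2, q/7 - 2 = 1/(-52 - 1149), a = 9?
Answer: -1454953230/923569 ≈ -1575.4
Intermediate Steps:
q = 16807/1201 (q = 14 + 7/(-52 - 1149) = 14 + 7/(-1201) = 14 + 7*(-1/1201) = 14 - 7/1201 = 16807/1201 ≈ 13.994)
F = -108 (F = -6*9*2 = -54*2 = -108)
M = -1757070/1201 (M = 16807/1201 - 1*1477 = 16807/1201 - 1477 = -1757070/1201 ≈ -1463.0)
h = -3348/769 (h = -2 - 1810/769 = -3348/769 ≈ -4.3537)
(F + h) + M = (-108 - 3348/769) - 1757070/1201 = -86400/769 - 1757070/1201 = -1454953230/923569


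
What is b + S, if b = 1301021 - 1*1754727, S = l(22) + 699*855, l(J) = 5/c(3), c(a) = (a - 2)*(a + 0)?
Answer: 431822/3 ≈ 1.4394e+5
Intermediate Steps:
c(a) = a*(-2 + a) (c(a) = (-2 + a)*a = a*(-2 + a))
l(J) = 5/3 (l(J) = 5/((3*(-2 + 3))) = 5/((3*1)) = 5/3)
S = 1792940/3 (S = 5/3 + 699*855 = 5/3 + 597645 = 1792940/3 ≈ 5.9765e+5)
b = -453706 (b = 1301021 - 1754727 = -453706)
b + S = -453706 + 1792940/3 = 431822/3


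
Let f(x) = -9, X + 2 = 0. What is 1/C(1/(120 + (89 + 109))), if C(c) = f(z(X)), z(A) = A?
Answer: -1/9 ≈ -0.11111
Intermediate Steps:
X = -2 (X = -2 + 0 = -2)
C(c) = -9
1/C(1/(120 + (89 + 109))) = 1/(-9) = -1/9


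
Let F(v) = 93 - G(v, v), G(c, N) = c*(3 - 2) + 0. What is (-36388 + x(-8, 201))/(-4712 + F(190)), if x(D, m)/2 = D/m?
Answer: 7314004/966609 ≈ 7.5667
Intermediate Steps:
x(D, m) = 2*D/m (x(D, m) = 2*(D/m) = 2*D/m)
G(c, N) = c (G(c, N) = c*1 + 0 = c + 0 = c)
F(v) = 93 - v
(-36388 + x(-8, 201))/(-4712 + F(190)) = (-36388 + 2*(-8)/201)/(-4712 + (93 - 1*190)) = (-36388 + 2*(-8)*(1/201))/(-4712 + (93 - 190)) = (-36388 - 16/201)/(-4712 - 97) = -7314004/201/(-4809) = -7314004/201*(-1/4809) = 7314004/966609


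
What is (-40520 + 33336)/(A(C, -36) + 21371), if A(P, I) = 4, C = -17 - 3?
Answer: -7184/21375 ≈ -0.33609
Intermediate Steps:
C = -20
(-40520 + 33336)/(A(C, -36) + 21371) = (-40520 + 33336)/(4 + 21371) = -7184/21375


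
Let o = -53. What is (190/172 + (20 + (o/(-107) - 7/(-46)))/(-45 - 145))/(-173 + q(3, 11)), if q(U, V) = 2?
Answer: -4450121/764042060 ≈ -0.0058244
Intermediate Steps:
(190/172 + (20 + (o/(-107) - 7/(-46)))/(-45 - 145))/(-173 + q(3, 11)) = (190/172 + (20 + (-53/(-107) - 7/(-46)))/(-45 - 145))/(-173 + 2) = (190*(1/172) + (20 + (-53*(-1/107) - 7*(-1/46)))/(-190))/(-171) = (95/86 + (20 + (53/107 + 7/46))*(-1/190))*(-1/171) = (95/86 + (20 + 3187/4922)*(-1/190))*(-1/171) = (95/86 + (101627/4922)*(-1/190))*(-1/171) = (95/86 - 101627/935180)*(-1/171) = (40051089/40212740)*(-1/171) = -4450121/764042060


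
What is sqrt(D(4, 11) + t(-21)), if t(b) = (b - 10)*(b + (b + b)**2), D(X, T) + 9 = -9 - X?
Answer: I*sqrt(54055) ≈ 232.5*I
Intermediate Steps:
D(X, T) = -18 - X (D(X, T) = -9 + (-9 - X) = -18 - X)
t(b) = (-10 + b)*(b + 4*b**2) (t(b) = (-10 + b)*(b + (2*b)**2) = (-10 + b)*(b + 4*b**2))
sqrt(D(4, 11) + t(-21)) = sqrt((-18 - 1*4) - 21*(-10 - 39*(-21) + 4*(-21)**2)) = sqrt((-18 - 4) - 21*(-10 + 819 + 4*441)) = sqrt(-22 - 21*(-10 + 819 + 1764)) = sqrt(-22 - 21*2573) = sqrt(-22 - 54033) = sqrt(-54055) = I*sqrt(54055)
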